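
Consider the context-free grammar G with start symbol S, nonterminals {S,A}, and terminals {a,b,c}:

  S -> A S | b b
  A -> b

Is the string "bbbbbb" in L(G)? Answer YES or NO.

Convert to CNF:
  S -> A S | T0 T0
  A -> b
  T0 -> b

CYK fill:
  [0..0]={A,T0}  "b"  orig:{A}
  [1..1]={A,T0}  "b"  orig:{A}
  [2..2]={A,T0}  "b"  orig:{A}
  [3..3]={A,T0}  "b"  orig:{A}
  [4..4]={A,T0}  "b"  orig:{A}
  [5..5]={A,T0}  "b"  orig:{A}
  [0..1]={S}  "bb"
  [1..2]={S}  "bb"
  [2..3]={S}  "bb"
  [3..4]={S}  "bb"
  [4..5]={S}  "bb"
  [0..2]={S}  "bbb"
  [1..3]={S}  "bbb"
  [2..4]={S}  "bbb"
  [3..5]={S}  "bbb"
  [0..3]={S}  "bbbb"
  [1..4]={S}  "bbbb"
  [2..5]={S}  "bbbb"
  [0..4]={S}  "bbbbb"
  [1..5]={S}  "bbbbb"
  [0..5]={S}  "bbbbbb"

S ∈ T[0,5] ⇒ YES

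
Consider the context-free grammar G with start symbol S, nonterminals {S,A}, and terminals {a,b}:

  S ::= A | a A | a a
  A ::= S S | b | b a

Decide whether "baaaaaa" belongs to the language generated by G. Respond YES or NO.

Convert to CNF:
  S -> S S | T0 T1 | T1 A | T1 T1 | b
  A -> S S | T0 T1 | b
  T0 -> b
  T1 -> a

CYK table (by increasing span):
  [0..0]={A,S,T0}  "b"  orig:{A,S}
  [1..1]={T1}  "a"  orig:{}
  [2..2]={T1}  "a"  orig:{}
  [3..3]={T1}  "a"  orig:{}
  [4..4]={T1}  "a"  orig:{}
  [5..5]={T1}  "a"  orig:{}
  [6..6]={T1}  "a"  orig:{}
  [0..1]={A,S}  "ba"
  [1..2]={S}  "aa"
  [2..3]={S}  "aa"
  [3..4]={S}  "aa"
  [4..5]={S}  "aa"
  [5..6]={S}  "aa"
  [0..2]={A,S}  "baa"
  [1..3]=∅  "aaa"
  [2..4]=∅  "aaa"
  [3..5]=∅  "aaa"
  [4..6]=∅  "aaa"
  [0..3]={A,S}  "baaa"
  [1..4]={A,S}  "aaaa"
  [2..5]={A,S}  "aaaa"
  [3..6]={A,S}  "aaaa"
  [0..4]={A,S}  "baaaa"
  [1..5]={S}  "aaaaa"
  [2..6]={S}  "aaaaa"
  [0..5]={A,S}  "baaaaa"
  [1..6]={A,S}  "aaaaaa"
  [0..6]={A,S}  "baaaaaa"

S ∈ T[0,6] ⇒ YES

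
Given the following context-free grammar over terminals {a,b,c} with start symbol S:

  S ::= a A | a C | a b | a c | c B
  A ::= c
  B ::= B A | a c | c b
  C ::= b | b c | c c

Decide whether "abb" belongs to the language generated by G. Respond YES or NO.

Convert to CNF:
  S -> T0 A | T0 C | T0 T1 | T0 T2 | T1 B
  A -> c
  B -> B A | T0 T1 | T1 T2
  C -> T1 T1 | T2 T1 | b
  T0 -> a
  T1 -> c
  T2 -> b

CYK table (by increasing span):
  cell(0,0) a: {T0}  orig:{}
  cell(1,1) b: {C,T2}  orig:{C}
  cell(2,2) b: {C,T2}  orig:{C}
  cell(0,1) ab: {S}
  cell(1,2) bb: ∅
  cell(0,2) abb: ∅

S ∉ T[0,2] ⇒ NO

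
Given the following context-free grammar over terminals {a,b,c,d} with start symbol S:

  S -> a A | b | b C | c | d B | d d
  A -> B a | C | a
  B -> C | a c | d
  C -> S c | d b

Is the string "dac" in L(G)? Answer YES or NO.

CNF form of G:
  S -> T0 A | T2 B | T2 T2 | T3 C | b | c
  A -> B T0 | S T1 | T2 T3 | a
  B -> S T1 | T0 T1 | T2 T3 | d
  C -> S T1 | T2 T3
  T0 -> a
  T1 -> c
  T2 -> d
  T3 -> b

CYK table (by increasing span):
  cell(0,0) d: {B,T2}  orig:{B}
  cell(1,1) a: {A,T0}  orig:{A}
  cell(2,2) c: {S,T1}  orig:{S}
  cell(0,1) da: {A}
  cell(1,2) ac: {B}
  cell(0,2) dac: {S}

S ∈ T[0,2] ⇒ YES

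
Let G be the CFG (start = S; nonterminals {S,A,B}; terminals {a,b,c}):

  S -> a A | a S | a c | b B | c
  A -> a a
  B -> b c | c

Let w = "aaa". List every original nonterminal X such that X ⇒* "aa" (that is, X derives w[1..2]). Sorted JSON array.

Convert to CNF:
  S -> T0 A | T0 S | T0 T2 | T1 B | c
  A -> T0 T0
  B -> T1 T2 | c
  T0 -> a
  T1 -> b
  T2 -> c

Fill CYK table bottom-up (cells [i..j] with 1 ≤ i ≤ j ≤ 2 only):
  [1..1]={T0}  "a"  orig:{}
  [2..2]={T0}  "a"  orig:{}
  [1..2]={A}  "aa"

Original NTs in T[1,2] deriving "aa": ["A"]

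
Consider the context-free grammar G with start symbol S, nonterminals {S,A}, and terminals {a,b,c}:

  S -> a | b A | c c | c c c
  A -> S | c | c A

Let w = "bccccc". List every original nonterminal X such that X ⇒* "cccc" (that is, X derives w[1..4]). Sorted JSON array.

Convert to CNF:
  S -> T0 A | T1 T1 | T1 X3 | a
  A -> T0 A | T1 A | T1 T1 | T1 X2 | a | c
  T0 -> b
  T1 -> c
  X2 -> T1 T1
  X3 -> T1 T1

Fill CYK table bottom-up — only the sub-triangle for w[1..4]:
  T[1,1] 'c' = {A,T1}  orig:{A}
  T[2,2] 'c' = {A,T1}  orig:{A}
  T[3,3] 'c' = {A,T1}  orig:{A}
  T[4,4] 'c' = {A,T1}  orig:{A}
  T[1,2] 'cc' = {A,S,X2,X3}  orig:{A,S}
  T[2,3] 'cc' = {A,S,X2,X3}  orig:{A,S}
  T[3,4] 'cc' = {A,S,X2,X3}  orig:{A,S}
  T[1,3] 'ccc' = {A,S}
  T[2,4] 'ccc' = {A,S}
  T[1,4] 'cccc' = {A}

Original NTs in T[1,4] deriving "cccc": ["A"]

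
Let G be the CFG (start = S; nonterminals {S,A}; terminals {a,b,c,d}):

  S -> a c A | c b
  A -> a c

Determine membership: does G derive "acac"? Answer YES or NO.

Convert to CNF:
  S -> T0 X3 | T1 T2
  A -> T0 T1
  T0 -> a
  T1 -> c
  T2 -> b
  X3 -> T1 A

CYK fill:
  [0..0]={T0}  "a"  orig:{}
  [1..1]={T1}  "c"  orig:{}
  [2..2]={T0}  "a"  orig:{}
  [3..3]={T1}  "c"  orig:{}
  [0..1]={A}  "ac"
  [1..2]=∅  "ca"
  [2..3]={A}  "ac"
  [0..2]=∅  "aca"
  [1..3]={X3}  "cac"  orig:{}
  [0..3]={S}  "acac"

S ∈ T[0,3] ⇒ YES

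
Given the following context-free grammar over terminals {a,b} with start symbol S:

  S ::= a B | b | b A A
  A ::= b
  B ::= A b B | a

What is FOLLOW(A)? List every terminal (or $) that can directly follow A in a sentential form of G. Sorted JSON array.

FIRST sets, iterate to fixpoint:
[1]
  A via A→b: +{b}
  B via B→A b B: +{b}
  B via B→a: +{a}
  S via S→a B: +{a}
  S via S→b: +{b}
  S: {a,b}  A: {b}  B: {a,b}
[2] (no change)
  S: {a,b}  A: {b}  B: {a,b}

FOLLOW sets:
seed FOLLOW(S) with $
[1]
  B→A b B: FOLLOW(A) ⊇ FIRST(b) = {b}; new: +{b}
  S→a B: FOLLOW(B) ⊇ FOLLOW(S) ⊇ {$}; new: +{$}
  S→b A A: FOLLOW(A) ⊇ FOLLOW(S) ⊇ {$}; new: +{$}
  FOLLOW(S)={$}  FOLLOW(A)={$,b}  FOLLOW(B)={$}
[2] — fixpoint
  FOLLOW(S)={$}  FOLLOW(A)={$,b}  FOLLOW(B)={$}

FOLLOW(A) = ["$", "b"]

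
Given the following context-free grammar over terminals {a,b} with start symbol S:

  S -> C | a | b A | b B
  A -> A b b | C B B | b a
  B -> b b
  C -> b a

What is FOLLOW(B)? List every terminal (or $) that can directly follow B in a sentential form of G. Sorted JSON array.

FIRST sets, iterate to fixpoint:
pass 1:
  A via A→b a: +{b}
  B via B→b b: +{b}
  C via C→b a: +{b}
  S via S→C: +{b}
  S via S→a: +{a}
  S: {a,b}  A: {b}  B: {b}  C: {b}
pass 2: — fixpoint
  S: {a,b}  A: {b}  B: {b}  C: {b}

FOLLOW iteration:
seed FOLLOW(S) with $
iter 1:
  A→A b b: FOLLOW(A) ⊇ FIRST(b) = {b}; new: +{b}
  A→C B B: FOLLOW(C) ⊇ FIRST(B) = {b}; new: +{b}
  A→C B B: FOLLOW(B) ⊇ FIRST(B) = {b}; new: +{b}
  S→C: FOLLOW(C) ⊇ FOLLOW(S) ⊇ {$}; new: +{$}
  S→b A: FOLLOW(A) ⊇ FOLLOW(S) ⊇ {$}; new: +{$}
  S→b B: FOLLOW(B) ⊇ FOLLOW(S) ⊇ {$}; new: +{$}
  FOLLOW[S]={$}  FOLLOW[A]={$,b}  FOLLOW[B]={$,b}  FOLLOW[C]={$,b}
iter 2: (no change)
  FOLLOW[S]={$}  FOLLOW[A]={$,b}  FOLLOW[B]={$,b}  FOLLOW[C]={$,b}

FOLLOW(B) = ["$", "b"]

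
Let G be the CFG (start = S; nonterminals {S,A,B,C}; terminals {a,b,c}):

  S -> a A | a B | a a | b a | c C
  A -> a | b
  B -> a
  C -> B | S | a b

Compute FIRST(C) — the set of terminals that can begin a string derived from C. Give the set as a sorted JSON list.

FIRST iteration:
iter 1:
  A via A→a: +{a}
  A via A→b: +{b}
  B via B→a: +{a}
  C via C→B: +{a}
  S via S→a A: +{a}
  S via S→b a: +{b}
  S via S→c C: +{c}
  FIRST(S)={a,b,c}  FIRST(A)={a,b}  FIRST(B)={a}  FIRST(C)={a}
iter 2:
  C via C→S: +{b,c}
  FIRST(S)={a,b,c}  FIRST(A)={a,b}  FIRST(B)={a}  FIRST(C)={a,b,c}
iter 3: — fixpoint
  FIRST(S)={a,b,c}  FIRST(A)={a,b}  FIRST(B)={a}  FIRST(C)={a,b,c}

FIRST(C) = ["a", "b", "c"]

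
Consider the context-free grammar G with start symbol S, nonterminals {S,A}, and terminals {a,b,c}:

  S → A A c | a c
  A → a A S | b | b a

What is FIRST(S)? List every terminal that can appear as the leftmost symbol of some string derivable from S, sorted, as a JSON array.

FIRST iteration:
pass 1:
  A via A→a A S: +{a}
  A via A→b: +{b}
  S via S→A A c: +{a,b}
  FIRST[S]={a,b}  FIRST[A]={a,b}
pass 2: done
  FIRST[S]={a,b}  FIRST[A]={a,b}

FIRST(S) = ["a", "b"]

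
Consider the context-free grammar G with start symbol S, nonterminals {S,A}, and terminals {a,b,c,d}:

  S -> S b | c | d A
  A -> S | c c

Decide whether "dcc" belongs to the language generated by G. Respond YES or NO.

CNF form of G:
  S -> S T0 | T2 A | c
  A -> S T0 | T1 T1 | T2 A | c
  T0 -> b
  T1 -> c
  T2 -> d

CYK table (by increasing span):
  [0..0]={T2}  "d"  orig:{}
  [1..1]={A,S,T1}  "c"  orig:{A,S}
  [2..2]={A,S,T1}  "c"  orig:{A,S}
  [0..1]={A,S}  "dc"
  [1..2]={A}  "cc"
  [0..2]={A,S}  "dcc"

S ∈ T[0,2] ⇒ YES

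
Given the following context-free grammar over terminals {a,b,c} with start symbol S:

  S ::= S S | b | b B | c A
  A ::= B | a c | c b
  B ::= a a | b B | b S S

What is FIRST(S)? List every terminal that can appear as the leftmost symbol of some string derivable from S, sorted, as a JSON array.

FIRST sets, iterate to fixpoint:
round 1:
  A via A→a c: +{a}
  A via A→c b: +{c}
  B via B→a a: +{a}
  B via B→b B: +{b}
  S via S→b: +{b}
  S via S→c A: +{c}
  S: {b,c}  A: {a,c}  B: {a,b}
round 2:
  A via A→B: +{b}
  S: {b,c}  A: {a,b,c}  B: {a,b}
round 3: (no change)
  S: {b,c}  A: {a,b,c}  B: {a,b}

FIRST(S) = ["b", "c"]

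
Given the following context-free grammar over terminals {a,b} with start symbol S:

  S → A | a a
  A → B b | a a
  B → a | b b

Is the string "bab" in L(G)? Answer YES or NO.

CNF form of G:
  S -> B T0 | T1 T1
  A -> B T0 | T1 T1
  B -> T0 T0 | a
  T0 -> b
  T1 -> a

CYK fill:
  cell(0,0) b: {T0}  orig:{}
  cell(1,1) a: {B,T1}  orig:{B}
  cell(2,2) b: {T0}  orig:{}
  cell(0,1) ba: ∅
  cell(1,2) ab: {A,S}
  cell(0,2) bab: ∅

S ∉ T[0,2] ⇒ NO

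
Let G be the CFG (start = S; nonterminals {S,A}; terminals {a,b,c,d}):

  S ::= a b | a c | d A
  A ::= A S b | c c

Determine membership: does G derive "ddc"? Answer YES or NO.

CNF form of G:
  S -> T2 T0 | T2 T1 | T3 A
  A -> A X4 | T1 T1
  T0 -> b
  T1 -> c
  T2 -> a
  T3 -> d
  X4 -> S T0

Fill CYK table bottom-up:
  T[0,0] 'd' = {T3}  orig:{}
  T[1,1] 'd' = {T3}  orig:{}
  T[2,2] 'c' = {T1}  orig:{}
  T[0,1] 'dd' = ∅
  T[1,2] 'dc' = ∅
  T[0,2] 'ddc' = ∅

S ∉ T[0,2] ⇒ NO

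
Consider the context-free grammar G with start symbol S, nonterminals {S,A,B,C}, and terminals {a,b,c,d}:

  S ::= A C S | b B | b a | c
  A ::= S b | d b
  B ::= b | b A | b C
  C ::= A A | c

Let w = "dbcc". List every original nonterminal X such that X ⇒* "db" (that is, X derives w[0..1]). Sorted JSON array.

CNF form of G:
  S -> A X3 | T0 B | T0 T2 | c
  A -> S T0 | T1 T0
  B -> T0 A | T0 C | b
  C -> A A | c
  T0 -> b
  T1 -> d
  T2 -> a
  X3 -> C S

CYK fill (cells [i..j] with 0 ≤ i ≤ j ≤ 1 only):
  cell(0,0) d: {T1}  orig:{}
  cell(1,1) b: {B,T0}  orig:{B}
  cell(0,1) db: {A}

Original NTs in T[0,1] deriving "db": ["A"]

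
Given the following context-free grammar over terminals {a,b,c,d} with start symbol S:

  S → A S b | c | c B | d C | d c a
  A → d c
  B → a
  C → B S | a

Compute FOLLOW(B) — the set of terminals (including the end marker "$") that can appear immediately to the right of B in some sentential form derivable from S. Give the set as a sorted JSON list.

FIRST iteration:
pass 1:
  A via A→d c: +{d}
  B via B→a: +{a}
  C via C→B S: +{a}
  S via S→A S b: +{d}
  S via S→c: +{c}
  FIRST(S)={c,d}  FIRST(A)={d}  FIRST(B)={a}  FIRST(C)={a}
pass 2: — fixpoint
  FIRST(S)={c,d}  FIRST(A)={d}  FIRST(B)={a}  FIRST(C)={a}

Compute FOLLOW by fixpoint:
initialize: $ ∈ FOLLOW(S)
pass 1:
  C→B S: FOLLOW(B) ⊇ FIRST(S) = {c,d}; new: +{c,d}
  S→A S b: FOLLOW(A) ⊇ FIRST(S) = {c,d}; new: +{c,d}
  S→A S b: FOLLOW(S) ⊇ FIRST(b) = {b}; new: +{b}
  S→c B: FOLLOW(B) ⊇ FOLLOW(S) ⊇ {$,b}; new: +{$,b}
  S→d C: FOLLOW(C) ⊇ FOLLOW(S) ⊇ {$,b}; new: +{$,b}
  S: {$,b}  A: {c,d}  B: {$,b,c,d}  C: {$,b}
pass 2: — fixpoint
  S: {$,b}  A: {c,d}  B: {$,b,c,d}  C: {$,b}

FOLLOW(B) = ["$", "b", "c", "d"]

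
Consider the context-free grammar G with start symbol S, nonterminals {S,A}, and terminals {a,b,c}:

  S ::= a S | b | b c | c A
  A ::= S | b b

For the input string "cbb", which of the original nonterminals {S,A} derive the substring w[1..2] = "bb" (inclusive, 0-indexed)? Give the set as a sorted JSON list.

CNF form of G:
  S -> T0 S | T1 T2 | T2 A | b
  A -> T0 S | T1 T1 | T1 T2 | T2 A | b
  T0 -> a
  T1 -> b
  T2 -> c

CYK table (by increasing span), restricted to cells inside w[1..2]:
  [1..1]={A,S,T1}  "b"  orig:{A,S}
  [2..2]={A,S,T1}  "b"  orig:{A,S}
  [1..2]={A}  "bb"

Original NTs in T[1,2] deriving "bb": ["A"]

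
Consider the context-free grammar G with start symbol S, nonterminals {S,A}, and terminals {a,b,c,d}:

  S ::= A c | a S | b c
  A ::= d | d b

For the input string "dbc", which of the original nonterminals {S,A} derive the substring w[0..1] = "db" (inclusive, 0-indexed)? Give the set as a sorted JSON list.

CNF form of G:
  S -> A T2 | T1 T2 | T3 S
  A -> T0 T1 | d
  T0 -> d
  T1 -> b
  T2 -> c
  T3 -> a

CYK table (by increasing span) — only the sub-triangle for w[0..1]:
  cell(0,0) d: {A,T0}  orig:{A}
  cell(1,1) b: {T1}  orig:{}
  cell(0,1) db: {A}

Original NTs in T[0,1] deriving "db": ["A"]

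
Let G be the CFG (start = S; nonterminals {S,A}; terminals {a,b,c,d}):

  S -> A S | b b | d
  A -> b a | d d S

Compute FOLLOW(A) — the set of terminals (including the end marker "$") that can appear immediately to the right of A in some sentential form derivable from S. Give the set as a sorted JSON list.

FIRST iteration:
round 1:
  A via A→b a: +{b}
  A via A→d d S: +{d}
  S via S→A S: +{b,d}
  S: {b,d}  A: {b,d}
round 2: done
  S: {b,d}  A: {b,d}

FOLLOW sets:
initialize: $ ∈ FOLLOW(S)
pass 1:
  S→A S: FOLLOW(A) ⊇ FIRST(S) = {b,d}; new: +{b,d}
  FOLLOW(S)={$}  FOLLOW(A)={b,d}
pass 2:
  A→d d S: FOLLOW(S) ⊇ FOLLOW(A) ⊇ {b,d}; new: +{b,d}
  FOLLOW(S)={$,b,d}  FOLLOW(A)={b,d}
pass 3: — fixpoint
  FOLLOW(S)={$,b,d}  FOLLOW(A)={b,d}

FOLLOW(A) = ["b", "d"]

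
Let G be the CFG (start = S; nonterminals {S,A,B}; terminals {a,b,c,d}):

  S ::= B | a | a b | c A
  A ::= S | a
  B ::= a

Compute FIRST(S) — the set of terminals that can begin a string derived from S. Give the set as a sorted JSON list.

FIRST iteration:
pass 1:
  A via A→a: +{a}
  B via B→a: +{a}
  S via S→B: +{a}
  S via S→c A: +{c}
  FIRST(S)={a,c}  FIRST(A)={a}  FIRST(B)={a}
pass 2:
  A via A→S: +{c}
  FIRST(S)={a,c}  FIRST(A)={a,c}  FIRST(B)={a}
pass 3: (no change)
  FIRST(S)={a,c}  FIRST(A)={a,c}  FIRST(B)={a}

FIRST(S) = ["a", "c"]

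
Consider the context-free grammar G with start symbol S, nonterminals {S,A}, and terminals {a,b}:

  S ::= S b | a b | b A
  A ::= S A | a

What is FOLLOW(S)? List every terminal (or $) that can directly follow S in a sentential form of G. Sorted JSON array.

FIRST iteration:
round 1:
  A via A→a: +{a}
  S via S→a b: +{a}
  S via S→b A: +{b}
  FIRST(S)={a,b}  FIRST(A)={a}
round 2:
  A via A→S A: +{b}
  FIRST(S)={a,b}  FIRST(A)={a,b}
round 3: (no change)
  FIRST(S)={a,b}  FIRST(A)={a,b}

FOLLOW iteration:
FOLLOW(S) := {$}
[1]
  A→S A: FOLLOW(S) ⊇ FIRST(A) = {a,b}; new: +{a,b}
  S→b A: FOLLOW(A) ⊇ FOLLOW(S) ⊇ {$,a,b}; new: +{$,a,b}
  FOLLOW(S)={$,a,b}  FOLLOW(A)={$,a,b}
[2] (no change)
  FOLLOW(S)={$,a,b}  FOLLOW(A)={$,a,b}

FOLLOW(S) = ["$", "a", "b"]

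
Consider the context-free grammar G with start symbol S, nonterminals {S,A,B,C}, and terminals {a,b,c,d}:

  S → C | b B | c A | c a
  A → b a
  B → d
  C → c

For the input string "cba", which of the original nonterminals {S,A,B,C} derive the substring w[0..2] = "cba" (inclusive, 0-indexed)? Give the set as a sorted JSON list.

CNF form of G:
  S -> T0 B | T2 A | T2 T1 | c
  A -> T0 T1
  B -> d
  C -> c
  T0 -> b
  T1 -> a
  T2 -> c

Fill CYK table bottom-up (cells [i..j] with 0 ≤ i ≤ j ≤ 2 only):
  cell(0,0) c: {C,S,T2}  orig:{C,S}
  cell(1,1) b: {T0}  orig:{}
  cell(2,2) a: {T1}  orig:{}
  cell(0,1) cb: ∅
  cell(1,2) ba: {A}
  cell(0,2) cba: {S}

Original NTs in T[0,2] deriving "cba": ["S"]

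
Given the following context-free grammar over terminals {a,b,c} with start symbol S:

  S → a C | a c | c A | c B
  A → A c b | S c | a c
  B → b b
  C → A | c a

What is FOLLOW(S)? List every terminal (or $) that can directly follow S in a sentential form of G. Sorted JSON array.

Compute FIRST by fixpoint:
[1]
  A via A→a c: +{a}
  B via B→b b: +{b}
  C via C→A: +{a}
  C via C→c a: +{c}
  S via S→a C: +{a}
  S via S→c A: +{c}
  FIRST[S]={a,c}  FIRST[A]={a}  FIRST[B]={b}  FIRST[C]={a,c}
[2]
  A via A→S c: +{c}
  FIRST[S]={a,c}  FIRST[A]={a,c}  FIRST[B]={b}  FIRST[C]={a,c}
[3] (no change)
  FIRST[S]={a,c}  FIRST[A]={a,c}  FIRST[B]={b}  FIRST[C]={a,c}

FOLLOW iteration:
initialize: $ ∈ FOLLOW(S)
pass 1:
  A→A c b: FOLLOW(A) ⊇ FIRST(c) = {c}; new: +{c}
  A→S c: FOLLOW(S) ⊇ FIRST(c) = {c}; new: +{c}
  S→a C: FOLLOW(C) ⊇ FOLLOW(S) ⊇ {$,c}; new: +{$,c}
  S→c A: FOLLOW(A) ⊇ FOLLOW(S) ⊇ {$,c}; new: +{$}
  S→c B: FOLLOW(B) ⊇ FOLLOW(S) ⊇ {$,c}; new: +{$,c}
  S: {$,c}  A: {$,c}  B: {$,c}  C: {$,c}
pass 2: done
  S: {$,c}  A: {$,c}  B: {$,c}  C: {$,c}

FOLLOW(S) = ["$", "c"]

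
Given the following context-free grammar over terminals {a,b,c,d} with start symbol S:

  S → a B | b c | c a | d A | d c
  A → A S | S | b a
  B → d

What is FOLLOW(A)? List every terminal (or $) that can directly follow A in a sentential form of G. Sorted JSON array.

FIRST sets, iterate to fixpoint:
round 1:
  A via A→b a: +{b}
  B via B→d: +{d}
  S via S→a B: +{a}
  S via S→b c: +{b}
  S via S→c a: +{c}
  S via S→d A: +{d}
  FIRST[S]={a,b,c,d}  FIRST[A]={b}  FIRST[B]={d}
round 2:
  A via A→S: +{a,c,d}
  FIRST[S]={a,b,c,d}  FIRST[A]={a,b,c,d}  FIRST[B]={d}
round 3: done
  FIRST[S]={a,b,c,d}  FIRST[A]={a,b,c,d}  FIRST[B]={d}

FOLLOW sets:
FOLLOW(S) := {$}
round 1:
  A→A S: FOLLOW(A) ⊇ FIRST(S) = {a,b,c,d}; new: +{a,b,c,d}
  A→A S: FOLLOW(S) ⊇ FOLLOW(A) ⊇ {a,b,c,d}; new: +{a,b,c,d}
  S→a B: FOLLOW(B) ⊇ FOLLOW(S) ⊇ {$,a,b,c,d}; new: +{$,a,b,c,d}
  S→d A: FOLLOW(A) ⊇ FOLLOW(S) ⊇ {$,a,b,c,d}; new: +{$}
  FOLLOW[S]={$,a,b,c,d}  FOLLOW[A]={$,a,b,c,d}  FOLLOW[B]={$,a,b,c,d}
round 2: done
  FOLLOW[S]={$,a,b,c,d}  FOLLOW[A]={$,a,b,c,d}  FOLLOW[B]={$,a,b,c,d}

FOLLOW(A) = ["$", "a", "b", "c", "d"]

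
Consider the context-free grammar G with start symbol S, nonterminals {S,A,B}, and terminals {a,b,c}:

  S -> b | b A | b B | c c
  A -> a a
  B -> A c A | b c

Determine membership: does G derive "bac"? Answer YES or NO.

CNF form of G:
  S -> T1 T1 | T2 A | T2 B | b
  A -> T0 T0
  B -> A X3 | T2 T1
  T0 -> a
  T1 -> c
  T2 -> b
  X3 -> T1 A

CYK table (by increasing span):
  T[0,0] 'b' = {S,T2}  orig:{S}
  T[1,1] 'a' = {T0}  orig:{}
  T[2,2] 'c' = {T1}  orig:{}
  T[0,1] 'ba' = ∅
  T[1,2] 'ac' = ∅
  T[0,2] 'bac' = ∅

S ∉ T[0,2] ⇒ NO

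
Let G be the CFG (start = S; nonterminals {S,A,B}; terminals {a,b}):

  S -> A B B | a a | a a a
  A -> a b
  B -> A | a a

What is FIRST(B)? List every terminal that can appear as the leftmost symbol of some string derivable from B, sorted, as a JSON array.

FIRST iteration:
iter 1:
  A via A→a b: +{a}
  B via B→A: +{a}
  S via S→A B B: +{a}
  FIRST(S)={a}  FIRST(A)={a}  FIRST(B)={a}
iter 2: (stable)
  FIRST(S)={a}  FIRST(A)={a}  FIRST(B)={a}

FIRST(B) = ["a"]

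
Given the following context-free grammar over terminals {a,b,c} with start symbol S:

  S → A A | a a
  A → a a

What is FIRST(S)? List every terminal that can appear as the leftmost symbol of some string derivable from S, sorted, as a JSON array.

FIRST iteration:
iter 1:
  A via A→a a: +{a}
  S via S→A A: +{a}
  FIRST[S]={a}  FIRST[A]={a}
iter 2: — fixpoint
  FIRST[S]={a}  FIRST[A]={a}

FIRST(S) = ["a"]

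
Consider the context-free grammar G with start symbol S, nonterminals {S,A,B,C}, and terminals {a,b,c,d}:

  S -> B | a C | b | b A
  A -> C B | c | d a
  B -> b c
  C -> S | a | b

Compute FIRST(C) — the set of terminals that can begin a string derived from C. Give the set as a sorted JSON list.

FIRST iteration:
pass 1:
  A via A→c: +{c}
  A via A→d a: +{d}
  B via B→b c: +{b}
  C via C→a: +{a}
  C via C→b: +{b}
  S via S→B: +{b}
  S via S→a C: +{a}
  FIRST[S]={a,b}  FIRST[A]={c,d}  FIRST[B]={b}  FIRST[C]={a,b}
pass 2:
  A via A→C B: +{a,b}
  FIRST[S]={a,b}  FIRST[A]={a,b,c,d}  FIRST[B]={b}  FIRST[C]={a,b}
pass 3: done
  FIRST[S]={a,b}  FIRST[A]={a,b,c,d}  FIRST[B]={b}  FIRST[C]={a,b}

FIRST(C) = ["a", "b"]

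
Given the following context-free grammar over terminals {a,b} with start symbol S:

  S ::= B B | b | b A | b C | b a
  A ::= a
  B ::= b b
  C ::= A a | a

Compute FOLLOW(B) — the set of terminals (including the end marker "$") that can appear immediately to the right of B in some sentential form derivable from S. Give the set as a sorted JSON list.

FIRST iteration:
[1]
  A via A→a: +{a}
  B via B→b b: +{b}
  C via C→A a: +{a}
  S via S→B B: +{b}
  FIRST(S)={b}  FIRST(A)={a}  FIRST(B)={b}  FIRST(C)={a}
[2] — fixpoint
  FIRST(S)={b}  FIRST(A)={a}  FIRST(B)={b}  FIRST(C)={a}

Compute FOLLOW by fixpoint:
initialize: $ ∈ FOLLOW(S)
round 1:
  C→A a: FOLLOW(A) ⊇ FIRST(a) = {a}; new: +{a}
  S→B B: FOLLOW(B) ⊇ FIRST(B) = {b}; new: +{b}
  S→B B: FOLLOW(B) ⊇ FOLLOW(S) ⊇ {$}; new: +{$}
  S→b A: FOLLOW(A) ⊇ FOLLOW(S) ⊇ {$}; new: +{$}
  S→b C: FOLLOW(C) ⊇ FOLLOW(S) ⊇ {$}; new: +{$}
  S: {$}  A: {$,a}  B: {$,b}  C: {$}
round 2: (stable)
  S: {$}  A: {$,a}  B: {$,b}  C: {$}

FOLLOW(B) = ["$", "b"]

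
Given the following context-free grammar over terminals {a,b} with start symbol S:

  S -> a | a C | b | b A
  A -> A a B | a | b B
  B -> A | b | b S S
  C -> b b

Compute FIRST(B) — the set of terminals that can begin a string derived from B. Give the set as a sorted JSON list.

FIRST iteration:
iter 1:
  A via A→a: +{a}
  A via A→b B: +{b}
  B via B→A: +{a,b}
  C via C→b b: +{b}
  S via S→a: +{a}
  S via S→b: +{b}
  FIRST(S)={a,b}  FIRST(A)={a,b}  FIRST(B)={a,b}  FIRST(C)={b}
iter 2: — fixpoint
  FIRST(S)={a,b}  FIRST(A)={a,b}  FIRST(B)={a,b}  FIRST(C)={b}

FIRST(B) = ["a", "b"]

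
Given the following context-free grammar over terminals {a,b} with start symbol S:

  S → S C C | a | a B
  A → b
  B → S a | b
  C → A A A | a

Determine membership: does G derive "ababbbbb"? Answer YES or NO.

Convert to CNF:
  S -> S X2 | T0 B | a
  A -> b
  B -> S T0 | b
  C -> A X1 | a
  T0 -> a
  X1 -> A A
  X2 -> C C

CYK fill:
  [0..0]={C,S,T0}  "a"  orig:{C,S}
  [1..1]={A,B}  "b"
  [2..2]={C,S,T0}  "a"  orig:{C,S}
  [3..3]={A,B}  "b"
  [4..4]={A,B}  "b"
  [5..5]={A,B}  "b"
  [6..6]={A,B}  "b"
  [7..7]={A,B}  "b"
  [0..1]={S}  "ab"
  [1..2]=∅  "ba"
  [2..3]={S}  "ab"
  [3..4]={X1}  "bb"  orig:{}
  [4..5]={X1}  "bb"  orig:{}
  [5..6]={X1}  "bb"  orig:{}
  [6..7]={X1}  "bb"  orig:{}
  [0..2]={B}  "aba"
  [1..3]=∅  "bab"
  [2..4]=∅  "abb"
  [3..5]={C}  "bbb"
  [4..6]={C}  "bbb"
  [5..7]={C}  "bbb"
  [0..3]=∅  "abab"
  [1..4]=∅  "babb"
  [2..5]={X2}  "abbb"  orig:{}
  [3..6]=∅  "bbbb"
  [4..7]=∅  "bbbb"
  [0..4]=∅  "ababb"
  [1..5]=∅  "babbb"
  [2..6]=∅  "abbbb"
  [3..7]=∅  "bbbbb"
  [0..5]={S}  "ababbb"
  [1..6]=∅  "babbbb"
  [2..7]=∅  "abbbbb"
  [0..6]=∅  "ababbbb"
  [1..7]=∅  "babbbbb"
  [0..7]=∅  "ababbbbb"

S ∉ T[0,7] ⇒ NO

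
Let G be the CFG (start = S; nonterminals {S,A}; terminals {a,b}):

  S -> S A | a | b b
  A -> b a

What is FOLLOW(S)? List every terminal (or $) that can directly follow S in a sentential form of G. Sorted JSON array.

FIRST iteration:
iter 1:
  A via A→b a: +{b}
  S via S→a: +{a}
  S via S→b b: +{b}
  FIRST[S]={a,b}  FIRST[A]={b}
iter 2: done
  FIRST[S]={a,b}  FIRST[A]={b}

Compute FOLLOW by fixpoint:
initialize: $ ∈ FOLLOW(S)
iter 1:
  S→S A: FOLLOW(S) ⊇ FIRST(A) = {b}; new: +{b}
  S→S A: FOLLOW(A) ⊇ FOLLOW(S) ⊇ {$,b}; new: +{$,b}
  S: {$,b}  A: {$,b}
iter 2: (no change)
  S: {$,b}  A: {$,b}

FOLLOW(S) = ["$", "b"]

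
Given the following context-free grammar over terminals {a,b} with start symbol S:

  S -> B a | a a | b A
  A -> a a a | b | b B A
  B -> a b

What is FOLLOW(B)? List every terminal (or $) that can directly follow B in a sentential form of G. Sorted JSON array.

FIRST sets, iterate to fixpoint:
[1]
  A via A→a a a: +{a}
  A via A→b: +{b}
  B via B→a b: +{a}
  S via S→B a: +{a}
  S via S→b A: +{b}
  S: {a,b}  A: {a,b}  B: {a}
[2] (stable)
  S: {a,b}  A: {a,b}  B: {a}

Compute FOLLOW by fixpoint:
seed FOLLOW(S) with $
iter 1:
  A→b B A: FOLLOW(B) ⊇ FIRST(A) = {a,b}; new: +{a,b}
  S→b A: FOLLOW(A) ⊇ FOLLOW(S) ⊇ {$}; new: +{$}
  FOLLOW(S)={$}  FOLLOW(A)={$}  FOLLOW(B)={a,b}
iter 2: (stable)
  FOLLOW(S)={$}  FOLLOW(A)={$}  FOLLOW(B)={a,b}

FOLLOW(B) = ["a", "b"]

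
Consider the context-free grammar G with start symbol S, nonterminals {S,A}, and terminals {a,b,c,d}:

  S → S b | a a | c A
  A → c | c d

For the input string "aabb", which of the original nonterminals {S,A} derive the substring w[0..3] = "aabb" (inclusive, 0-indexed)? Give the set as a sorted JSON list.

CNF form of G:
  S -> S T2 | T0 A | T3 T3
  A -> T0 T1 | c
  T0 -> c
  T1 -> d
  T2 -> b
  T3 -> a

CYK table (by increasing span) — only the sub-triangle for w[0..3]:
  T[0,0] 'a' = {T3}  orig:{}
  T[1,1] 'a' = {T3}  orig:{}
  T[2,2] 'b' = {T2}  orig:{}
  T[3,3] 'b' = {T2}  orig:{}
  T[0,1] 'aa' = {S}
  T[1,2] 'ab' = ∅
  T[2,3] 'bb' = ∅
  T[0,2] 'aab' = {S}
  T[1,3] 'abb' = ∅
  T[0,3] 'aabb' = {S}

Original NTs in T[0,3] deriving "aabb": ["S"]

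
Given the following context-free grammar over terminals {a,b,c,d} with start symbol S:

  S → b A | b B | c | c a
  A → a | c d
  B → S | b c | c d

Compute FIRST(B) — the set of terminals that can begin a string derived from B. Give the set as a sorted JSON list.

FIRST sets, iterate to fixpoint:
[1]
  A via A→a: +{a}
  A via A→c d: +{c}
  B via B→b c: +{b}
  B via B→c d: +{c}
  S via S→b A: +{b}
  S via S→c: +{c}
  FIRST(S)={b,c}  FIRST(A)={a,c}  FIRST(B)={b,c}
[2] — fixpoint
  FIRST(S)={b,c}  FIRST(A)={a,c}  FIRST(B)={b,c}

FIRST(B) = ["b", "c"]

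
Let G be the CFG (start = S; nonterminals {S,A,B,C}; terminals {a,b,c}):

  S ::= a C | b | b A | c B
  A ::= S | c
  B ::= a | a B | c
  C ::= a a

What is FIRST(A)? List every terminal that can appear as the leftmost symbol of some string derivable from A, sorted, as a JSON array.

FIRST sets, iterate to fixpoint:
[1]
  A via A→c: +{c}
  B via B→a: +{a}
  B via B→c: +{c}
  C via C→a a: +{a}
  S via S→a C: +{a}
  S via S→b: +{b}
  S via S→c B: +{c}
  FIRST[S]={a,b,c}  FIRST[A]={c}  FIRST[B]={a,c}  FIRST[C]={a}
[2]
  A via A→S: +{a,b}
  FIRST[S]={a,b,c}  FIRST[A]={a,b,c}  FIRST[B]={a,c}  FIRST[C]={a}
[3] done
  FIRST[S]={a,b,c}  FIRST[A]={a,b,c}  FIRST[B]={a,c}  FIRST[C]={a}

FIRST(A) = ["a", "b", "c"]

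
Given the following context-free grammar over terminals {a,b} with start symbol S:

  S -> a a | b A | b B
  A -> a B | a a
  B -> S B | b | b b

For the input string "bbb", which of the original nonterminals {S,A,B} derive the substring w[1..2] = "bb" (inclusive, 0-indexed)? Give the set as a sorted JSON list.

CNF form of G:
  S -> T0 T0 | T1 A | T1 B
  A -> T0 B | T0 T0
  B -> S B | T1 T1 | b
  T0 -> a
  T1 -> b

CYK table (by increasing span), restricted to cells inside w[1..2]:
  T[1,1] 'b' = {B,T1}  orig:{B}
  T[2,2] 'b' = {B,T1}  orig:{B}
  T[1,2] 'bb' = {B,S}

Original NTs in T[1,2] deriving "bb": ["B", "S"]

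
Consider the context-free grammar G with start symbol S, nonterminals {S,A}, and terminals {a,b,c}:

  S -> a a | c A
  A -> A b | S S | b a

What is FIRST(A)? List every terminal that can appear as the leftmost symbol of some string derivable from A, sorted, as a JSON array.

FIRST iteration:
round 1:
  A via A→b a: +{b}
  S via S→a a: +{a}
  S via S→c A: +{c}
  FIRST[S]={a,c}  FIRST[A]={b}
round 2:
  A via A→S S: +{a,c}
  FIRST[S]={a,c}  FIRST[A]={a,b,c}
round 3: done
  FIRST[S]={a,c}  FIRST[A]={a,b,c}

FIRST(A) = ["a", "b", "c"]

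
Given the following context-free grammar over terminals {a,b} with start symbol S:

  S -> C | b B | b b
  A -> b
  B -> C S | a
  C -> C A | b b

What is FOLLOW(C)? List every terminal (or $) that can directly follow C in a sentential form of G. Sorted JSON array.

FIRST sets, iterate to fixpoint:
round 1:
  A via A→b: +{b}
  B via B→a: +{a}
  C via C→b b: +{b}
  S via S→C: +{b}
  FIRST(S)={b}  FIRST(A)={b}  FIRST(B)={a}  FIRST(C)={b}
round 2:
  B via B→C S: +{b}
  FIRST(S)={b}  FIRST(A)={b}  FIRST(B)={a,b}  FIRST(C)={b}
round 3: (stable)
  FIRST(S)={b}  FIRST(A)={b}  FIRST(B)={a,b}  FIRST(C)={b}

FOLLOW sets:
seed FOLLOW(S) with $
iter 1:
  B→C S: FOLLOW(C) ⊇ FIRST(S) = {b}; new: +{b}
  C→C A: FOLLOW(A) ⊇ FOLLOW(C) ⊇ {b}; new: +{b}
  S→C: FOLLOW(C) ⊇ FOLLOW(S) ⊇ {$}; new: +{$}
  S→b B: FOLLOW(B) ⊇ FOLLOW(S) ⊇ {$}; new: +{$}
  FOLLOW(S)={$}  FOLLOW(A)={b}  FOLLOW(B)={$}  FOLLOW(C)={$,b}
iter 2:
  C→C A: FOLLOW(A) ⊇ FOLLOW(C) ⊇ {$,b}; new: +{$}
  FOLLOW(S)={$}  FOLLOW(A)={$,b}  FOLLOW(B)={$}  FOLLOW(C)={$,b}
iter 3: (stable)
  FOLLOW(S)={$}  FOLLOW(A)={$,b}  FOLLOW(B)={$}  FOLLOW(C)={$,b}

FOLLOW(C) = ["$", "b"]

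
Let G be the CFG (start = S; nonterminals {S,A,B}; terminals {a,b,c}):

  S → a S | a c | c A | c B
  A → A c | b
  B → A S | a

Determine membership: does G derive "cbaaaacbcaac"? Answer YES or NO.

Convert to CNF:
  S -> T0 A | T0 B | T1 S | T1 T0
  A -> A T0 | b
  B -> A S | a
  T0 -> c
  T1 -> a

Fill CYK table bottom-up:
  cell(0,0) c: {T0}  orig:{}
  cell(1,1) b: {A}
  cell(2,2) a: {B,T1}  orig:{B}
  cell(3,3) a: {B,T1}  orig:{B}
  cell(4,4) a: {B,T1}  orig:{B}
  cell(5,5) a: {B,T1}  orig:{B}
  cell(6,6) c: {T0}  orig:{}
  cell(7,7) b: {A}
  cell(8,8) c: {T0}  orig:{}
  cell(9,9) a: {B,T1}  orig:{B}
  cell(10,10) a: {B,T1}  orig:{B}
  cell(11,11) c: {T0}  orig:{}
  cell(0,1) cb: {S}
  cell(1,2) ba: ∅
  cell(2,3) aa: ∅
  cell(3,4) aa: ∅
  cell(4,5) aa: ∅
  cell(5,6) ac: {S}
  cell(6,7) cb: {S}
  cell(7,8) bc: {A}
  cell(8,9) ca: {S}
  cell(9,10) aa: ∅
  cell(10,11) ac: {S}
  cell(0,2) cba: ∅
  cell(1,3) baa: ∅
  cell(2,4) aaa: ∅
  cell(3,5) aaa: ∅
  cell(4,6) aac: {S}
  cell(5,7) acb: {S}
  cell(6,8) cbc: {S}
  cell(7,9) bca: {B}
  cell(8,10) caa: ∅
  cell(9,11) aac: {S}
  cell(0,3) cbaa: ∅
  cell(1,4) baaa: ∅
  cell(2,5) aaaa: ∅
  cell(3,6) aaac: {S}
  cell(4,7) aacb: {S}
  cell(5,8) acbc: {S}
  cell(6,9) cbca: {S}
  cell(7,10) bcaa: ∅
  cell(8,11) caac: ∅
  cell(0,4) cbaaa: ∅
  cell(1,5) baaaa: ∅
  cell(2,6) aaaac: {S}
  cell(3,7) aaacb: {S}
  cell(4,8) aacbc: {S}
  cell(5,9) acbca: {S}
  cell(6,10) cbcaa: ∅
  cell(7,11) bcaac: {B}
  cell(0,5) cbaaaa: ∅
  cell(1,6) baaaac: {B}
  cell(2,7) aaaacb: {S}
  cell(3,8) aaacbc: {S}
  cell(4,9) aacbca: {S}
  cell(5,10) acbcaa: ∅
  cell(6,11) cbcaac: {S}
  cell(0,6) cbaaaac: {S}
  cell(1,7) baaaacb: {B}
  cell(2,8) aaaacbc: {S}
  cell(3,9) aaacbca: {S}
  cell(4,10) aacbcaa: ∅
  cell(5,11) acbcaac: {S}
  cell(0,7) cbaaaacb: {S}
  cell(1,8) baaaacbc: {B}
  cell(2,9) aaaacbca: {S}
  cell(3,10) aaacbcaa: ∅
  cell(4,11) aacbcaac: {S}
  cell(0,8) cbaaaacbc: {S}
  cell(1,9) baaaacbca: {B}
  cell(2,10) aaaacbcaa: ∅
  cell(3,11) aaacbcaac: {S}
  cell(0,9) cbaaaacbca: {S}
  cell(1,10) baaaacbcaa: ∅
  cell(2,11) aaaacbcaac: {S}
  cell(0,10) cbaaaacbcaa: ∅
  cell(1,11) baaaacbcaac: {B}
  cell(0,11) cbaaaacbcaac: {S}

S ∈ T[0,11] ⇒ YES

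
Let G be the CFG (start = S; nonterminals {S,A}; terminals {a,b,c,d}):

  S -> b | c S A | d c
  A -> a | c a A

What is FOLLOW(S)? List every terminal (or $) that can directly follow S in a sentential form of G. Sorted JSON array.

FIRST iteration:
iter 1:
  A via A→a: +{a}
  A via A→c a A: +{c}
  S via S→b: +{b}
  S via S→c S A: +{c}
  S via S→d c: +{d}
  S: {b,c,d}  A: {a,c}
iter 2: (no change)
  S: {b,c,d}  A: {a,c}

FOLLOW sets:
seed FOLLOW(S) with $
iter 1:
  S→c S A: FOLLOW(S) ⊇ FIRST(A) = {a,c}; new: +{a,c}
  S→c S A: FOLLOW(A) ⊇ FOLLOW(S) ⊇ {$,a,c}; new: +{$,a,c}
  FOLLOW(S)={$,a,c}  FOLLOW(A)={$,a,c}
iter 2: done
  FOLLOW(S)={$,a,c}  FOLLOW(A)={$,a,c}

FOLLOW(S) = ["$", "a", "c"]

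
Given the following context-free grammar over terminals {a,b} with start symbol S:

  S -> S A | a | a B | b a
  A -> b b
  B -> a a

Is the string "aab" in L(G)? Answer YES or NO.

Convert to CNF:
  S -> S A | T0 T1 | T1 B | a
  A -> T0 T0
  B -> T1 T1
  T0 -> b
  T1 -> a

CYK fill:
  T[0,0] 'a' = {S,T1}  orig:{S}
  T[1,1] 'a' = {S,T1}  orig:{S}
  T[2,2] 'b' = {T0}  orig:{}
  T[0,1] 'aa' = {B}
  T[1,2] 'ab' = ∅
  T[0,2] 'aab' = ∅

S ∉ T[0,2] ⇒ NO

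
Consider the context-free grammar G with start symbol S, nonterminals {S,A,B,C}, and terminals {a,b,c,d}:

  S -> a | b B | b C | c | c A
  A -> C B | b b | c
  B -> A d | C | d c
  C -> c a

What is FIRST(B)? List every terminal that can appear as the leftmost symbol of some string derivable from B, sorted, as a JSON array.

FIRST sets, iterate to fixpoint:
[1]
  A via A→b b: +{b}
  A via A→c: +{c}
  B via B→A d: +{b,c}
  B via B→d c: +{d}
  C via C→c a: +{c}
  S via S→a: +{a}
  S via S→b B: +{b}
  S via S→c: +{c}
  FIRST(S)={a,b,c}  FIRST(A)={b,c}  FIRST(B)={b,c,d}  FIRST(C)={c}
[2] — fixpoint
  FIRST(S)={a,b,c}  FIRST(A)={b,c}  FIRST(B)={b,c,d}  FIRST(C)={c}

FIRST(B) = ["b", "c", "d"]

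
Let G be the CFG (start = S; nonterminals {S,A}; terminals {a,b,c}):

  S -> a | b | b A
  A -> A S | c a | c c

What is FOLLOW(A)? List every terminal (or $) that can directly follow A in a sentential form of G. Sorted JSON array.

FIRST sets, iterate to fixpoint:
[1]
  A via A→c a: +{c}
  S via S→a: +{a}
  S via S→b: +{b}
  FIRST[S]={a,b}  FIRST[A]={c}
[2] — fixpoint
  FIRST[S]={a,b}  FIRST[A]={c}

Compute FOLLOW by fixpoint:
FOLLOW(S) := {$}
[1]
  A→A S: FOLLOW(A) ⊇ FIRST(S) = {a,b}; new: +{a,b}
  A→A S: FOLLOW(S) ⊇ FOLLOW(A) ⊇ {a,b}; new: +{a,b}
  S→b A: FOLLOW(A) ⊇ FOLLOW(S) ⊇ {$,a,b}; new: +{$}
  S: {$,a,b}  A: {$,a,b}
[2] (stable)
  S: {$,a,b}  A: {$,a,b}

FOLLOW(A) = ["$", "a", "b"]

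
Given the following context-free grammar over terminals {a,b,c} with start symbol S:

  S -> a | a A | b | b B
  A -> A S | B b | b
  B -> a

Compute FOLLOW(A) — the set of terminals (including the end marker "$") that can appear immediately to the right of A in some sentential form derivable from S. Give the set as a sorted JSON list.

FIRST sets, iterate to fixpoint:
round 1:
  A via A→b: +{b}
  B via B→a: +{a}
  S via S→a: +{a}
  S via S→b: +{b}
  FIRST(S)={a,b}  FIRST(A)={b}  FIRST(B)={a}
round 2:
  A via A→B b: +{a}
  FIRST(S)={a,b}  FIRST(A)={a,b}  FIRST(B)={a}
round 3: (stable)
  FIRST(S)={a,b}  FIRST(A)={a,b}  FIRST(B)={a}

Compute FOLLOW by fixpoint:
FOLLOW(S) := {$}
[1]
  A→A S: FOLLOW(A) ⊇ FIRST(S) = {a,b}; new: +{a,b}
  A→A S: FOLLOW(S) ⊇ FOLLOW(A) ⊇ {a,b}; new: +{a,b}
  A→B b: FOLLOW(B) ⊇ FIRST(b) = {b}; new: +{b}
  S→a A: FOLLOW(A) ⊇ FOLLOW(S) ⊇ {$,a,b}; new: +{$}
  S→b B: FOLLOW(B) ⊇ FOLLOW(S) ⊇ {$,a,b}; new: +{$,a}
  S: {$,a,b}  A: {$,a,b}  B: {$,a,b}
[2] (no change)
  S: {$,a,b}  A: {$,a,b}  B: {$,a,b}

FOLLOW(A) = ["$", "a", "b"]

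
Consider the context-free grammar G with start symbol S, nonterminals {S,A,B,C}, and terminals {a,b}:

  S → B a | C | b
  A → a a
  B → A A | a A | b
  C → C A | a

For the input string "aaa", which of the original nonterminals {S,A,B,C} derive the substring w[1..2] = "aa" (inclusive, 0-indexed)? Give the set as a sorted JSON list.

Convert to CNF:
  S -> B T0 | C A | a | b
  A -> T0 T0
  B -> A A | T0 A | b
  C -> C A | a
  T0 -> a

Fill CYK table bottom-up, restricted to cells inside w[1..2]:
  cell(1,1) a: {C,S,T0}  orig:{C,S}
  cell(2,2) a: {C,S,T0}  orig:{C,S}
  cell(1,2) aa: {A}

Original NTs in T[1,2] deriving "aa": ["A"]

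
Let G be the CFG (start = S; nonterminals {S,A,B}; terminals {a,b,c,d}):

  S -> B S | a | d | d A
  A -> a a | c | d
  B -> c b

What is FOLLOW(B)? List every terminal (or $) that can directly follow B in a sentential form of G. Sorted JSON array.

Compute FIRST by fixpoint:
pass 1:
  A via A→a a: +{a}
  A via A→c: +{c}
  A via A→d: +{d}
  B via B→c b: +{c}
  S via S→B S: +{c}
  S via S→a: +{a}
  S via S→d: +{d}
  FIRST(S)={a,c,d}  FIRST(A)={a,c,d}  FIRST(B)={c}
pass 2: (no change)
  FIRST(S)={a,c,d}  FIRST(A)={a,c,d}  FIRST(B)={c}

FOLLOW sets:
initialize: $ ∈ FOLLOW(S)
pass 1:
  S→B S: FOLLOW(B) ⊇ FIRST(S) = {a,c,d}; new: +{a,c,d}
  S→d A: FOLLOW(A) ⊇ FOLLOW(S) ⊇ {$}; new: +{$}
  FOLLOW[S]={$}  FOLLOW[A]={$}  FOLLOW[B]={a,c,d}
pass 2: done
  FOLLOW[S]={$}  FOLLOW[A]={$}  FOLLOW[B]={a,c,d}

FOLLOW(B) = ["a", "c", "d"]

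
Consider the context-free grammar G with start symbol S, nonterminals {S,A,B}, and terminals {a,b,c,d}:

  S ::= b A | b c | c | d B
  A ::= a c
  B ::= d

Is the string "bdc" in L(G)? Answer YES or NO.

CNF form of G:
  S -> T2 A | T2 T1 | T3 B | c
  A -> T0 T1
  B -> d
  T0 -> a
  T1 -> c
  T2 -> b
  T3 -> d

CYK table (by increasing span):
  cell(0,0) b: {T2}  orig:{}
  cell(1,1) d: {B,T3}  orig:{B}
  cell(2,2) c: {S,T1}  orig:{S}
  cell(0,1) bd: ∅
  cell(1,2) dc: ∅
  cell(0,2) bdc: ∅

S ∉ T[0,2] ⇒ NO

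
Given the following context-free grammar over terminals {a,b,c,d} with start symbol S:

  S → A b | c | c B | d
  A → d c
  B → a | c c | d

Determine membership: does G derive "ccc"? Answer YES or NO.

Convert to CNF:
  S -> A T2 | T1 B | c | d
  A -> T0 T1
  B -> T1 T1 | a | d
  T0 -> d
  T1 -> c
  T2 -> b

CYK table (by increasing span):
  cell(0,0) c: {S,T1}  orig:{S}
  cell(1,1) c: {S,T1}  orig:{S}
  cell(2,2) c: {S,T1}  orig:{S}
  cell(0,1) cc: {B}
  cell(1,2) cc: {B}
  cell(0,2) ccc: {S}

S ∈ T[0,2] ⇒ YES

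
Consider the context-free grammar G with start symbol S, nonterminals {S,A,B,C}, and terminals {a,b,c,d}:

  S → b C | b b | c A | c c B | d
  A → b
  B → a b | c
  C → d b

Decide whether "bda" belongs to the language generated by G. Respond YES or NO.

Convert to CNF:
  S -> T1 C | T1 T1 | T3 A | T3 X4 | d
  A -> b
  B -> T0 T1 | c
  C -> T2 T1
  T0 -> a
  T1 -> b
  T2 -> d
  T3 -> c
  X4 -> T3 B

Fill CYK table bottom-up:
  T[0,0] 'b' = {A,T1}  orig:{A}
  T[1,1] 'd' = {S,T2}  orig:{S}
  T[2,2] 'a' = {T0}  orig:{}
  T[0,1] 'bd' = ∅
  T[1,2] 'da' = ∅
  T[0,2] 'bda' = ∅

S ∉ T[0,2] ⇒ NO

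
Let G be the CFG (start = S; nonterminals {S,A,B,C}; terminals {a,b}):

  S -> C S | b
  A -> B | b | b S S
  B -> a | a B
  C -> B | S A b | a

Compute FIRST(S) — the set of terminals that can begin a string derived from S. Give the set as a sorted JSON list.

FIRST iteration:
pass 1:
  A via A→b: +{b}
  B via B→a: +{a}
  C via C→B: +{a}
  S via S→C S: +{a}
  S via S→b: +{b}
  FIRST(S)={a,b}  FIRST(A)={b}  FIRST(B)={a}  FIRST(C)={a}
pass 2:
  A via A→B: +{a}
  C via C→S A b: +{b}
  FIRST(S)={a,b}  FIRST(A)={a,b}  FIRST(B)={a}  FIRST(C)={a,b}
pass 3: — fixpoint
  FIRST(S)={a,b}  FIRST(A)={a,b}  FIRST(B)={a}  FIRST(C)={a,b}

FIRST(S) = ["a", "b"]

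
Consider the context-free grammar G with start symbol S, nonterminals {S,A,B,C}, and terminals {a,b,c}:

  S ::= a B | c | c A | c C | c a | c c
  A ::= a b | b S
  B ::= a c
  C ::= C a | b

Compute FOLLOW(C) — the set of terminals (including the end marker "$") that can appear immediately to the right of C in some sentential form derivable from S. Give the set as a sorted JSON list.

FIRST iteration:
iter 1:
  A via A→a b: +{a}
  A via A→b S: +{b}
  B via B→a c: +{a}
  C via C→b: +{b}
  S via S→a B: +{a}
  S via S→c: +{c}
  S: {a,c}  A: {a,b}  B: {a}  C: {b}
iter 2: — fixpoint
  S: {a,c}  A: {a,b}  B: {a}  C: {b}

Compute FOLLOW by fixpoint:
seed FOLLOW(S) with $
[1]
  C→C a: FOLLOW(C) ⊇ FIRST(a) = {a}; new: +{a}
  S→a B: FOLLOW(B) ⊇ FOLLOW(S) ⊇ {$}; new: +{$}
  S→c A: FOLLOW(A) ⊇ FOLLOW(S) ⊇ {$}; new: +{$}
  S→c C: FOLLOW(C) ⊇ FOLLOW(S) ⊇ {$}; new: +{$}
  FOLLOW(S)={$}  FOLLOW(A)={$}  FOLLOW(B)={$}  FOLLOW(C)={$,a}
[2] done
  FOLLOW(S)={$}  FOLLOW(A)={$}  FOLLOW(B)={$}  FOLLOW(C)={$,a}

FOLLOW(C) = ["$", "a"]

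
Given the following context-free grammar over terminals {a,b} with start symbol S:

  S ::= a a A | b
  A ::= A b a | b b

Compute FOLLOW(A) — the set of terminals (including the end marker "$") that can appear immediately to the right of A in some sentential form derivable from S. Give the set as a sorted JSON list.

Compute FIRST by fixpoint:
iter 1:
  A via A→b b: +{b}
  S via S→a a A: +{a}
  S via S→b: +{b}
  S: {a,b}  A: {b}
iter 2: done
  S: {a,b}  A: {b}

FOLLOW iteration:
FOLLOW(S) := {$}
round 1:
  A→A b a: FOLLOW(A) ⊇ FIRST(b) = {b}; new: +{b}
  S→a a A: FOLLOW(A) ⊇ FOLLOW(S) ⊇ {$}; new: +{$}
  S: {$}  A: {$,b}
round 2: — fixpoint
  S: {$}  A: {$,b}

FOLLOW(A) = ["$", "b"]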